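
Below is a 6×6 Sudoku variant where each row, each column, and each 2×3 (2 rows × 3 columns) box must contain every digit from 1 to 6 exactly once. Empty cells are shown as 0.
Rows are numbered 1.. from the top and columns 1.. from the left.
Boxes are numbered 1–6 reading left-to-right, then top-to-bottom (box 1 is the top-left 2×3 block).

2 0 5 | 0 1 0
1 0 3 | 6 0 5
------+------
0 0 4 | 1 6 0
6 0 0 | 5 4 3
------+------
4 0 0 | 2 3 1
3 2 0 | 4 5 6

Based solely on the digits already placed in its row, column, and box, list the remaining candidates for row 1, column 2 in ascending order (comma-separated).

Row 1 already contains {1, 2, 5}.
Column 2 already contains {2}.
Its 2×3 block (box 1) already contains {1, 2, 3, 5}.
Removing those from 1–6 leaves {4, 6} as the candidates for row 1, column 2.

4,6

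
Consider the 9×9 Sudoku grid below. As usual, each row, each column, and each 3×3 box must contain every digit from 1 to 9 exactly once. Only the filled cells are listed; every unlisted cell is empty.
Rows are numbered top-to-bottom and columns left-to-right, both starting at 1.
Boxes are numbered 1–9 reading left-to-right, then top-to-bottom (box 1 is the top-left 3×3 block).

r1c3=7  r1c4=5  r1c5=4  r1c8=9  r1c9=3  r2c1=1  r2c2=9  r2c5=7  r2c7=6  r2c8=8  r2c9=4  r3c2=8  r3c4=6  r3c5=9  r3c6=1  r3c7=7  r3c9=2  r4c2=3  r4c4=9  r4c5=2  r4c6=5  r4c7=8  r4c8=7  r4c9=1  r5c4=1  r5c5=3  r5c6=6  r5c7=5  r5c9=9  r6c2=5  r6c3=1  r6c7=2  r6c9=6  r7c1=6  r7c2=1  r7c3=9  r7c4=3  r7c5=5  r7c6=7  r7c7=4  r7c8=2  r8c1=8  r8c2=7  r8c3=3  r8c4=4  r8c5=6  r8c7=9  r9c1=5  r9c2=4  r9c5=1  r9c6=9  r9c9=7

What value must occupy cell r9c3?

Row 9 already contains {1, 4, 5, 7, 9}.
Column 3 already contains {1, 3, 7, 9}.
Its 3×3 block (box 7) already contains {1, 3, 4, 5, 6, 7, 8, 9}.
The only value from 1–9 not eliminated is 2, so r9c3 = 2.

2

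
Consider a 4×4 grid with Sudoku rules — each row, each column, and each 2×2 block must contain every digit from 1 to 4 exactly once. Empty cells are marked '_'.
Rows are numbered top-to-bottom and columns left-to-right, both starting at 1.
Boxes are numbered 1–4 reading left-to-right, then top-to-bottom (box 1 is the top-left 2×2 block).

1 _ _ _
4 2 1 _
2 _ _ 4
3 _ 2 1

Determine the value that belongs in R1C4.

2

Cell R1C4 itself could take any of {2, 3} by direct elimination.
Consider where 2 can go in column 4.
R2C4 is out (row 2 already has a 2).
So the only cell in column 4 that can hold 2 is R1C4.
Therefore R1C4 = 2.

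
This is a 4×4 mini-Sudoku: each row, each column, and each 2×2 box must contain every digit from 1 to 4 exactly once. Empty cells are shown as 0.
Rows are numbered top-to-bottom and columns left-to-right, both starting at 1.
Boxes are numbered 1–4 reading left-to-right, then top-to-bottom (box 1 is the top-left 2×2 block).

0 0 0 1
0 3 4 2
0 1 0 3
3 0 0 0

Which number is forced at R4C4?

Row 4 already contains {3}.
Column 4 already contains {1, 2, 3}.
Its 2×2 block (box 4) already contains {3}.
The only value from 1–4 not eliminated is 4, so R4C4 = 4.

4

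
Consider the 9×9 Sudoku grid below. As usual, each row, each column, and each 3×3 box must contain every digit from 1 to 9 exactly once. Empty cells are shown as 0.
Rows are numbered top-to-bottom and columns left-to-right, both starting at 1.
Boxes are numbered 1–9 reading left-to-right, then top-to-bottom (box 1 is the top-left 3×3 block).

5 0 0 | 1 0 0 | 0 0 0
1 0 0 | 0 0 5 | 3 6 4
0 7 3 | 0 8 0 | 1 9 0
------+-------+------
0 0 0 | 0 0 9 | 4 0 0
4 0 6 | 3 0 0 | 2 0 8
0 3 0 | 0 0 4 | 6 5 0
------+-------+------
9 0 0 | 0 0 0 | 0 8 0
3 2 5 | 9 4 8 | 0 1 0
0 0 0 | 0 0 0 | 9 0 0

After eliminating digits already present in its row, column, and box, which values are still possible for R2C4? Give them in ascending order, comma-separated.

Row 2 already contains {1, 3, 4, 5, 6}.
Column 4 already contains {1, 3, 9}.
Its 3×3 block (box 2) already contains {1, 5, 8}.
Removing those from 1–9 leaves {2, 7} as the candidates for R2C4.

2,7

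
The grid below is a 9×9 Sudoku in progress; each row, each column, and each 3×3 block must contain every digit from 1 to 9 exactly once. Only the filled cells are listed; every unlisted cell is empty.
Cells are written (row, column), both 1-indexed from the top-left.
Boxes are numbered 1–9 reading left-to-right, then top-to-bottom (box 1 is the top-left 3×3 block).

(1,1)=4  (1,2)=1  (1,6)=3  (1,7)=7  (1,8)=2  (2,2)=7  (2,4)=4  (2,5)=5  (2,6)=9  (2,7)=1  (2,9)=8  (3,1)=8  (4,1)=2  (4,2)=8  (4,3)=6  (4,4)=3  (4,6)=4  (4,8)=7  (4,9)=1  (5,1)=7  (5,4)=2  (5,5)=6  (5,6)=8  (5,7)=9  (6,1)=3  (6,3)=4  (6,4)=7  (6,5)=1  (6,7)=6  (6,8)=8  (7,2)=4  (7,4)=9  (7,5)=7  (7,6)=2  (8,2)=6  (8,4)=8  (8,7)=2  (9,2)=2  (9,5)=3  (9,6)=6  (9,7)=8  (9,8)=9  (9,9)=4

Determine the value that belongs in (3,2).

3

Cell (3,2) itself could take any of {3, 5, 9} by direct elimination.
Consider where 3 can go in column 2.
(5,2) is out (box 4 already has a 3).
(6,2) is out (row 6 already has a 3).
So the only cell in column 2 that can hold 3 is (3,2).
Therefore (3,2) = 3.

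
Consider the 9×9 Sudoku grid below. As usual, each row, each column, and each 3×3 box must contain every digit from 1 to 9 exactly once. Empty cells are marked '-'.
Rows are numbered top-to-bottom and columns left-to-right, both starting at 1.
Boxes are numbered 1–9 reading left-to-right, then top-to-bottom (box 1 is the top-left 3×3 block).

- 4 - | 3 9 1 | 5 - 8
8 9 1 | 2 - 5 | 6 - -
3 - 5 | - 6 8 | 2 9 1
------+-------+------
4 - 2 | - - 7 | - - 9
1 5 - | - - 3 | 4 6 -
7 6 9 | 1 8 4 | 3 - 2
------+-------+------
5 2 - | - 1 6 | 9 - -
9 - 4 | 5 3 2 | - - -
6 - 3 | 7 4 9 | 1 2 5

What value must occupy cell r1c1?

2

Row 1 already contains {1, 3, 4, 5, 8, 9}.
Column 1 already contains {1, 3, 4, 5, 6, 7, 8, 9}.
Its 3×3 block (box 1) already contains {1, 3, 4, 5, 8, 9}.
The only value from 1–9 not eliminated is 2, so r1c1 = 2.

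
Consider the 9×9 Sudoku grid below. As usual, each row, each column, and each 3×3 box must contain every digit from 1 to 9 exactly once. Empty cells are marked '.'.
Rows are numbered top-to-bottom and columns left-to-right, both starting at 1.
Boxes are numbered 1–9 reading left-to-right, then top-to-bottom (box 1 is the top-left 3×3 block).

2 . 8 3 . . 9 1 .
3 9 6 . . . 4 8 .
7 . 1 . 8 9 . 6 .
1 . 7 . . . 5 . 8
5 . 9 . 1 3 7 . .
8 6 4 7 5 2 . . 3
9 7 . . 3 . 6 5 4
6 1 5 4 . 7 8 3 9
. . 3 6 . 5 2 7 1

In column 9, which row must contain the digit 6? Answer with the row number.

Consider where 6 can go in column 9.
R1C9 is out (box 3 already has a 6).
R2C9 is out (row 2 already has a 6).
R3C9 is out (row 3 already has a 6).
So the only cell in column 9 that can hold 6 is R5C9.
That is row 5.

5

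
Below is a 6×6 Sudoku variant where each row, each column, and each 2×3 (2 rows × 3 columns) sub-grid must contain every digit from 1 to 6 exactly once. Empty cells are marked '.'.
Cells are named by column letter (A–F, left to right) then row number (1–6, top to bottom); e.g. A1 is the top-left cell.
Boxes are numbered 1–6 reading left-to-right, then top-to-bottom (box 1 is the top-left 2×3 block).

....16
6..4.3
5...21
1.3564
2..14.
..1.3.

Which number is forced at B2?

Cell B2 itself could take any of {1, 2, 5} by direct elimination.
Consider where 1 can go in row 2.
C2 is out (column C already has a 1).
E2 is out (column E already has a 1).
So the only cell in row 2 that can hold 1 is B2.
Therefore B2 = 1.

1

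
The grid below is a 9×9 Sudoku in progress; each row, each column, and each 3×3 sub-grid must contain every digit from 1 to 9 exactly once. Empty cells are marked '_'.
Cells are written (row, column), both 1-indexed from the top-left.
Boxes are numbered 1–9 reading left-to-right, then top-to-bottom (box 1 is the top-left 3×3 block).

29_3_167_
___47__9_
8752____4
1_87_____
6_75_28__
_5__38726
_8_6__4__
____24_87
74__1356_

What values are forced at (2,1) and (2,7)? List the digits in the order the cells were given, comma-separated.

For (2,1):
  Row 2 already contains {4, 7, 9}.
  Column 1 already contains {1, 2, 6, 7, 8}.
  Its 3×3 block (box 1) already contains {2, 5, 7, 8, 9}.
  The only value from 1–9 not eliminated is 3, so (2,1) = 3.
For (2,7):
  Consider where 2 can go in column 7.
  (3,7) is out (row 3 already has a 2).
  (4,7) is out (box 6 already has a 2).
  (8,7) is out (row 8 already has a 2).
  So the only cell in column 7 that can hold 2 is (2,7).
  So (2,7) = 2.

3,2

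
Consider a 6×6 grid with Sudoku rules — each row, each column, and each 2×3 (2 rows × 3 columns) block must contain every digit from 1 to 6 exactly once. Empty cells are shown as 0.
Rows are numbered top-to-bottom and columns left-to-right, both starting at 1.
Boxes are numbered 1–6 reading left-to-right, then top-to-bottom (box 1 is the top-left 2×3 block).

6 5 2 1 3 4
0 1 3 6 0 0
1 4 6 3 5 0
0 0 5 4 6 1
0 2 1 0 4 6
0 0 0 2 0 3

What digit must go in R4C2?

3

Row 4 already contains {1, 4, 5, 6}.
Column 2 already contains {1, 2, 4, 5}.
Its 2×3 block (box 3) already contains {1, 4, 5, 6}.
The only value from 1–6 not eliminated is 3, so R4C2 = 3.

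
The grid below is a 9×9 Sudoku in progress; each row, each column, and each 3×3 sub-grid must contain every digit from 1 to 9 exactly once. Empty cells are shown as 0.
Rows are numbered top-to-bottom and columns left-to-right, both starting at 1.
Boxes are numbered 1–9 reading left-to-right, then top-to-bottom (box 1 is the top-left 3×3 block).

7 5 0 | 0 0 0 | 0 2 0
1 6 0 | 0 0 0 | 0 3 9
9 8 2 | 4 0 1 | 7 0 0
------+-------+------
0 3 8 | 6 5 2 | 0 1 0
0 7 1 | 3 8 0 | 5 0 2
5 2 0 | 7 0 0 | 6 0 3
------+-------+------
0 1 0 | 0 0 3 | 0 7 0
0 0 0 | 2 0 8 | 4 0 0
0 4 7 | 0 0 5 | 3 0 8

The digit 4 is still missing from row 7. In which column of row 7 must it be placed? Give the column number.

5

Consider where 4 can go in row 7.
R7C1 is out (box 7 already has a 4).
R7C3 is out (box 7 already has a 4).
R7C4 is out (column 4 already has a 4).
R7C7 is out (column 7 already has a 4).
R7C9 is out (box 9 already has a 4).
So the only cell in row 7 that can hold 4 is R7C5.
That is column 5.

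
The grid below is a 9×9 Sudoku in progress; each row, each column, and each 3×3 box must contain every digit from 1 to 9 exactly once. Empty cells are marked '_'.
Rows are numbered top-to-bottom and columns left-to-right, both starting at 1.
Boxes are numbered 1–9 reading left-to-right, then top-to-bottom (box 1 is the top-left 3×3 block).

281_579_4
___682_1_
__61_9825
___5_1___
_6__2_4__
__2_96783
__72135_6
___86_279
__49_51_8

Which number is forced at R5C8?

Cell R5C8 itself could take any of {5, 9} by direct elimination.
Consider where 5 can go in box 6.
R4C7 is out (row 4 already has a 5).
R4C8 is out (row 4 already has a 5).
R4C9 is out (row 4 already has a 5).
R5C9 is out (column 9 already has a 5).
So the only cell in box 6 that can hold 5 is R5C8.
Therefore R5C8 = 5.

5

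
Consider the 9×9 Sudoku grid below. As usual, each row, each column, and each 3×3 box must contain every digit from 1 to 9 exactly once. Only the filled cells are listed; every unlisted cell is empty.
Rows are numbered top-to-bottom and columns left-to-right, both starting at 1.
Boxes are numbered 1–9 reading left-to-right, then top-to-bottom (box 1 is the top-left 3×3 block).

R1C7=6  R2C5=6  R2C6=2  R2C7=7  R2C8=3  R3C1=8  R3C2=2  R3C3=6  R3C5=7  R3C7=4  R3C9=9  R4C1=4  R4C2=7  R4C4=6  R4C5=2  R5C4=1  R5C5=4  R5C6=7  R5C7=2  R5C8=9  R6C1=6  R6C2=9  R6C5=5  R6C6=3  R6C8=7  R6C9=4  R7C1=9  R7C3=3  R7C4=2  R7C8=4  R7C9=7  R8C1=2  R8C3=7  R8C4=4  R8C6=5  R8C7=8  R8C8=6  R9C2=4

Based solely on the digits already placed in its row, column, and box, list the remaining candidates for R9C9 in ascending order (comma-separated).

Row 9 already contains {4}.
Column 9 already contains {4, 7, 9}.
Its 3×3 block (box 9) already contains {4, 6, 7, 8}.
Removing those from 1–9 leaves {1, 2, 3, 5} as the candidates for R9C9.

1,2,3,5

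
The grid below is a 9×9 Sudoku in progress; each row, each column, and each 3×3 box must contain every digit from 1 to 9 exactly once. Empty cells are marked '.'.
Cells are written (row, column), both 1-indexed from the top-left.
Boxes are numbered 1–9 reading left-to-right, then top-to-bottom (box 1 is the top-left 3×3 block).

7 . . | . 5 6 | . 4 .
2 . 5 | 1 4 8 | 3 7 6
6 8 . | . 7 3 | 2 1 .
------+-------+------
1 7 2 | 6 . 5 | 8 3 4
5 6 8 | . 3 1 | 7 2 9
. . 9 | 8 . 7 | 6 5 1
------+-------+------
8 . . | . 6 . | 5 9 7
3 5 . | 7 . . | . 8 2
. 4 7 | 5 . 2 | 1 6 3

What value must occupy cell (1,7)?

9

Row 1 already contains {4, 5, 6, 7}.
Column 7 already contains {1, 2, 3, 5, 6, 7, 8}.
Its 3×3 block (box 3) already contains {1, 2, 3, 4, 6, 7}.
The only value from 1–9 not eliminated is 9, so (1,7) = 9.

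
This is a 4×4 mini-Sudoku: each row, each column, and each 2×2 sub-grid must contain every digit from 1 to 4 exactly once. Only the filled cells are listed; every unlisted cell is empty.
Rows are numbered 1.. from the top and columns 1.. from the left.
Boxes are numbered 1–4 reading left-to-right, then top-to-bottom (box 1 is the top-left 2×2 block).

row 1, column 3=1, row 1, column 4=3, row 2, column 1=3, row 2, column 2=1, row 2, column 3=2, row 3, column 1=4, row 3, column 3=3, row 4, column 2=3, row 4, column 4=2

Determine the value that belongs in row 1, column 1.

Row 1 already contains {1, 3}.
Column 1 already contains {3, 4}.
Its 2×2 block (box 1) already contains {1, 3}.
The only value from 1–4 not eliminated is 2, so row 1, column 1 = 2.

2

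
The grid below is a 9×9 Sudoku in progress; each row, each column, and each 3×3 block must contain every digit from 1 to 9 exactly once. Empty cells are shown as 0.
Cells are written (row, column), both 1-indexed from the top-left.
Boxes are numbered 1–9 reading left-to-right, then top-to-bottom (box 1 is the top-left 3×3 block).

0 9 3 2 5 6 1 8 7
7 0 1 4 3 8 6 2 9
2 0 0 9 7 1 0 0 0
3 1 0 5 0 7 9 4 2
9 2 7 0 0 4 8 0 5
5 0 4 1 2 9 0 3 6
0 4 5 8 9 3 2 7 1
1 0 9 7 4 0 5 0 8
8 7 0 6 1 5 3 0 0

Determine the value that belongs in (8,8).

6

Row 8 already contains {1, 4, 5, 7, 8, 9}.
Column 8 already contains {2, 3, 4, 7, 8}.
Its 3×3 block (box 9) already contains {1, 2, 3, 5, 7, 8}.
The only value from 1–9 not eliminated is 6, so (8,8) = 6.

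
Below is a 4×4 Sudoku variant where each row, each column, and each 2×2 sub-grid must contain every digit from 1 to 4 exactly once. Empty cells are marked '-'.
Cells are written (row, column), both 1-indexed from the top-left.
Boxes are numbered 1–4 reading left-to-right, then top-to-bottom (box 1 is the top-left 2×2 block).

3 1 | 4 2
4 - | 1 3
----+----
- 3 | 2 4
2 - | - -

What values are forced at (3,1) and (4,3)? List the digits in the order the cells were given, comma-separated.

1,3

For (3,1):
  Row 3 already contains {2, 3, 4}.
  Column 1 already contains {2, 3, 4}.
  Its 2×2 block (box 3) already contains {2, 3}.
  The only value from 1–4 not eliminated is 1, so (3,1) = 1.
For (4,3):
  Row 4 already contains {2}.
  Column 3 already contains {1, 2, 4}.
  Its 2×2 block (box 4) already contains {2, 4}.
  The only value from 1–4 not eliminated is 3, so (4,3) = 3.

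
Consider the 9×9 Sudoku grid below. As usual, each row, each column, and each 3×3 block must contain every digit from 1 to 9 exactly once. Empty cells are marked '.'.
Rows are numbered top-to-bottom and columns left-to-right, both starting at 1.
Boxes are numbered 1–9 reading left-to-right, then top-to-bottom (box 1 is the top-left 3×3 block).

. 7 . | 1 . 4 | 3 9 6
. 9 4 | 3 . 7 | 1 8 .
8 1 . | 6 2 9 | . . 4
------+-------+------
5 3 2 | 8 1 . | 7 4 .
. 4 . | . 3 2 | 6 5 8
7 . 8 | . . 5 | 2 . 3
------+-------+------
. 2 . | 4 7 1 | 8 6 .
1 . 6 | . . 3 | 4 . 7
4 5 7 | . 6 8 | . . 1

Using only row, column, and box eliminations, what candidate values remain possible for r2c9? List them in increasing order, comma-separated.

Row 2 already contains {1, 3, 4, 7, 8, 9}.
Column 9 already contains {1, 3, 4, 6, 7, 8}.
Its 3×3 block (box 3) already contains {1, 3, 4, 6, 8, 9}.
Removing those from 1–9 leaves {2, 5} as the candidates for r2c9.

2,5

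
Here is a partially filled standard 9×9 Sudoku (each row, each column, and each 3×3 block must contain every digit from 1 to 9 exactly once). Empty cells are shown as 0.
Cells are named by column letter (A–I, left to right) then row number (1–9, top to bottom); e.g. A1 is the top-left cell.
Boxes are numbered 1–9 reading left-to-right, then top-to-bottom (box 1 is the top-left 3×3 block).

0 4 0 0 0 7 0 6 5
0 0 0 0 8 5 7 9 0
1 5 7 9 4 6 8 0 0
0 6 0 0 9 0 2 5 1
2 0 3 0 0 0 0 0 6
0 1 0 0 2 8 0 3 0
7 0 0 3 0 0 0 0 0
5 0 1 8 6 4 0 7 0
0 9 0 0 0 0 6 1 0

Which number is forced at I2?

Cell I2 itself could take any of {2, 3, 4} by direct elimination.
Consider where 4 can go in row 2.
A2 is out (box 1 already has a 4).
B2 is out (column B already has a 4).
C2 is out (box 1 already has a 4).
D2 is out (box 2 already has a 4).
So the only cell in row 2 that can hold 4 is I2.
Therefore I2 = 4.

4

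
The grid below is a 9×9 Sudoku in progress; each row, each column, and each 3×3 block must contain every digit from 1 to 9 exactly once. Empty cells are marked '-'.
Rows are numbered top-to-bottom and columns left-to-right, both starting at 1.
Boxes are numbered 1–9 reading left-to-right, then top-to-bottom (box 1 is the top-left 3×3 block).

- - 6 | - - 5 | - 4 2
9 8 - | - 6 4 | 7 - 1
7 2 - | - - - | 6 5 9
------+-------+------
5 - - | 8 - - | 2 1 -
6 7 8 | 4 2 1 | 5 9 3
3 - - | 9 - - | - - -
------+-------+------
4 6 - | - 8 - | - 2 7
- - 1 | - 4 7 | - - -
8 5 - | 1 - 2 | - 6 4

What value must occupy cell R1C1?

Row 1 already contains {2, 4, 5, 6}.
Column 1 already contains {3, 4, 5, 6, 7, 8, 9}.
Its 3×3 block (box 1) already contains {2, 6, 7, 8, 9}.
The only value from 1–9 not eliminated is 1, so R1C1 = 1.

1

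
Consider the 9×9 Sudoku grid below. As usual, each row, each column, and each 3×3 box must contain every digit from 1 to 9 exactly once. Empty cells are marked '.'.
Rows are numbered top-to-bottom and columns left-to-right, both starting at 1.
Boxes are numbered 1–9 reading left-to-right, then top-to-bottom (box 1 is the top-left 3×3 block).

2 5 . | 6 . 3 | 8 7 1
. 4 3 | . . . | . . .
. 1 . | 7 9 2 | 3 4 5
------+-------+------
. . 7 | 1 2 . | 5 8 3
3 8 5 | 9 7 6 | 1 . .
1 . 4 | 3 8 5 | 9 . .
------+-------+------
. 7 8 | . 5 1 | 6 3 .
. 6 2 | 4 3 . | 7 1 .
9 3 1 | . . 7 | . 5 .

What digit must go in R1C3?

9

Row 1 already contains {1, 2, 3, 5, 6, 7, 8}.
Column 3 already contains {1, 2, 3, 4, 5, 7, 8}.
Its 3×3 block (box 1) already contains {1, 2, 3, 4, 5}.
The only value from 1–9 not eliminated is 9, so R1C3 = 9.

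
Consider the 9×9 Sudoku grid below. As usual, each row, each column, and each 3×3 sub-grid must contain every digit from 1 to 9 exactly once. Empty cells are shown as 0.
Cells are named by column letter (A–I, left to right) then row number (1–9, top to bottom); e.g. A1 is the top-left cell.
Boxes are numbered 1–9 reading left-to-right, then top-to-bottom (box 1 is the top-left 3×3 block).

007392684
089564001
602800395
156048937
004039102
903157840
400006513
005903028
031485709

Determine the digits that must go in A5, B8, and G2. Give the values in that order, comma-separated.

8,6,2

For A5:
  Consider where 8 can go in box 4.
  B5 is out (column B already has a 8).
  B6 is out (row 6 already has a 8).
  So the only cell in box 4 that can hold 8 is A5.
  So A5 = 8.
For B8:
  Consider where 6 can go in row 8.
  A8 is out (column A already has a 6).
  E8 is out (column E already has a 6).
  G8 is out (column G already has a 6).
  So the only cell in row 8 that can hold 6 is B8.
  So B8 = 6.
For G2:
  Row 2 already contains {1, 4, 5, 6, 8, 9}.
  Column G already contains {1, 3, 5, 6, 7, 8, 9}.
  Its 3×3 block (box 3) already contains {1, 3, 4, 5, 6, 8, 9}.
  The only value from 1–9 not eliminated is 2, so G2 = 2.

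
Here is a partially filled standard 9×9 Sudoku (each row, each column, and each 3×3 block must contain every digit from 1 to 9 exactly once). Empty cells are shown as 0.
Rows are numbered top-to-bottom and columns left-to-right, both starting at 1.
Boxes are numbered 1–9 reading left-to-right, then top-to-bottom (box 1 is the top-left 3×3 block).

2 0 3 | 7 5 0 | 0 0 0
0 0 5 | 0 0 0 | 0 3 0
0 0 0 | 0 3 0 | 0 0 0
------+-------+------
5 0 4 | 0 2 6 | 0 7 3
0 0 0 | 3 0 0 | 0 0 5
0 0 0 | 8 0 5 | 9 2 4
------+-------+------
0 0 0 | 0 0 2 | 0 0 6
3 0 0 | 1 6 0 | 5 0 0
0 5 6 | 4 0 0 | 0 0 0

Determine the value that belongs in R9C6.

3

Cell R9C6 itself could take any of {3, 7, 8, 9} by direct elimination.
Consider where 3 can go in column 6.
R1C6 is out (row 1 already has a 3).
R2C6 is out (row 2 already has a 3).
R3C6 is out (row 3 already has a 3).
R5C6 is out (row 5 already has a 3).
R8C6 is out (row 8 already has a 3).
So the only cell in column 6 that can hold 3 is R9C6.
Therefore R9C6 = 3.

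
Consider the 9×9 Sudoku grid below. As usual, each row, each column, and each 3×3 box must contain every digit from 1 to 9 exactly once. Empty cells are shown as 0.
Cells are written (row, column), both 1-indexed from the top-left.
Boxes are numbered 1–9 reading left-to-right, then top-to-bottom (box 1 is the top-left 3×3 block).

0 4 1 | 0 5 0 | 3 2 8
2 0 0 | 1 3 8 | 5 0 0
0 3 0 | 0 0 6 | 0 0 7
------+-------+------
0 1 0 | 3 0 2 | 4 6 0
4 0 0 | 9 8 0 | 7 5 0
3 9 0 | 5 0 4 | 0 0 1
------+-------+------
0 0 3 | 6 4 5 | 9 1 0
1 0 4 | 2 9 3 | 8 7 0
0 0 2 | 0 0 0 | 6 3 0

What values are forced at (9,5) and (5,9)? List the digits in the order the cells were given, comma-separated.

1,3

For (9,5):
  Consider where 1 can go in column 5.
  (3,5) is out (box 2 already has a 1).
  (4,5) is out (row 4 already has a 1).
  (6,5) is out (row 6 already has a 1).
  So the only cell in column 5 that can hold 1 is (9,5).
  So (9,5) = 1.
For (5,9):
  Consider where 3 can go in box 6.
  (4,9) is out (row 4 already has a 3).
  (6,7) is out (row 6 already has a 3).
  (6,8) is out (row 6 already has a 3).
  So the only cell in box 6 that can hold 3 is (5,9).
  So (5,9) = 3.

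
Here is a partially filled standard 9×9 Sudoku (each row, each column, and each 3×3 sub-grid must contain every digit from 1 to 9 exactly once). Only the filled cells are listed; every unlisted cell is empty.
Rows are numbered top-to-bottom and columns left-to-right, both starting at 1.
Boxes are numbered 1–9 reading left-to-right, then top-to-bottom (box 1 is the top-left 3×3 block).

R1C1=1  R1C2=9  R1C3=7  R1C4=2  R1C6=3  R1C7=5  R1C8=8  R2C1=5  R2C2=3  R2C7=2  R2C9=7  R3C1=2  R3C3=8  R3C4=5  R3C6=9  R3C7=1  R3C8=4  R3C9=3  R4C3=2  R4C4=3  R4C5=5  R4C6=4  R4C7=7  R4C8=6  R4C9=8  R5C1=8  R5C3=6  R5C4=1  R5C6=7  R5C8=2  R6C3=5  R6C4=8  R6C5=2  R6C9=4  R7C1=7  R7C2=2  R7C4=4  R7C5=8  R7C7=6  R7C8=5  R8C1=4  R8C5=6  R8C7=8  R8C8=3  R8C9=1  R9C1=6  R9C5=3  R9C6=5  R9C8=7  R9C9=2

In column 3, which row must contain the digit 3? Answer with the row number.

7

Consider where 3 can go in column 3.
R2C3 is out (row 2 already has a 3).
R8C3 is out (row 8 already has a 3).
R9C3 is out (row 9 already has a 3).
So the only cell in column 3 that can hold 3 is R7C3.
That is row 7.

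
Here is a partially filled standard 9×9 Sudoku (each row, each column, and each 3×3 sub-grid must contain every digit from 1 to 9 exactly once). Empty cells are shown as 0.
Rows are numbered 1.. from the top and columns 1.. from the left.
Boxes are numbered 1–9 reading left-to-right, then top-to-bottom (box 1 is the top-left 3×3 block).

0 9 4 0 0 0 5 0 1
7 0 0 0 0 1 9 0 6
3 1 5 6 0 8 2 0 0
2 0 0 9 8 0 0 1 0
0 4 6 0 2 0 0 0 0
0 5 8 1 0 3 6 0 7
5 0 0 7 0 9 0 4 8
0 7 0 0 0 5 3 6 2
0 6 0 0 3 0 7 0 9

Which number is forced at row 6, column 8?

2

Cell row 6, column 8 itself could take any of {2, 9} by direct elimination.
Consider where 2 can go in column 8.
row 1, column 8 is out (box 3 already has a 2).
row 2, column 8 is out (box 3 already has a 2).
row 3, column 8 is out (row 3 already has a 2).
row 5, column 8 is out (row 5 already has a 2).
row 9, column 8 is out (box 9 already has a 2).
So the only cell in column 8 that can hold 2 is row 6, column 8.
Therefore row 6, column 8 = 2.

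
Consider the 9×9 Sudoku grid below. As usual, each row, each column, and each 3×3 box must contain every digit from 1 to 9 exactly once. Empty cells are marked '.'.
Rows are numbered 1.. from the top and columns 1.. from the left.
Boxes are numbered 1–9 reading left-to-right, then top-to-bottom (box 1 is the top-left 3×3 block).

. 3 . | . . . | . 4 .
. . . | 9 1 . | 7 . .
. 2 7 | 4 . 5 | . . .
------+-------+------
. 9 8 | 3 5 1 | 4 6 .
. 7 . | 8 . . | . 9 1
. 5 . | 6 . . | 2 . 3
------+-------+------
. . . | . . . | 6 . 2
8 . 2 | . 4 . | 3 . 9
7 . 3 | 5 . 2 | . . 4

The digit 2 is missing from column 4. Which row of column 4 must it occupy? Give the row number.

Consider where 2 can go in column 4.
row 7, column 4 is out (row 7 already has a 2).
row 8, column 4 is out (row 8 already has a 2).
So the only cell in column 4 that can hold 2 is row 1, column 4.
That is row 1.

1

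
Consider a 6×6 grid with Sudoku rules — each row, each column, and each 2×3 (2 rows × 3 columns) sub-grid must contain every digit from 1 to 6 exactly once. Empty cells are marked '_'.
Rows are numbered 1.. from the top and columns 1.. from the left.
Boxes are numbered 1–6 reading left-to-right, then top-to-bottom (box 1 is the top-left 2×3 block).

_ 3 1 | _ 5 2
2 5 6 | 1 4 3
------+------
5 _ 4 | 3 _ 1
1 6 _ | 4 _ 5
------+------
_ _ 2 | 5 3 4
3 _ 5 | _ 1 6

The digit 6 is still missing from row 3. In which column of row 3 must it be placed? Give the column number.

5

Consider where 6 can go in row 3.
row 3, column 2 is out (column 2 already has a 6).
So the only cell in row 3 that can hold 6 is row 3, column 5.
That is column 5.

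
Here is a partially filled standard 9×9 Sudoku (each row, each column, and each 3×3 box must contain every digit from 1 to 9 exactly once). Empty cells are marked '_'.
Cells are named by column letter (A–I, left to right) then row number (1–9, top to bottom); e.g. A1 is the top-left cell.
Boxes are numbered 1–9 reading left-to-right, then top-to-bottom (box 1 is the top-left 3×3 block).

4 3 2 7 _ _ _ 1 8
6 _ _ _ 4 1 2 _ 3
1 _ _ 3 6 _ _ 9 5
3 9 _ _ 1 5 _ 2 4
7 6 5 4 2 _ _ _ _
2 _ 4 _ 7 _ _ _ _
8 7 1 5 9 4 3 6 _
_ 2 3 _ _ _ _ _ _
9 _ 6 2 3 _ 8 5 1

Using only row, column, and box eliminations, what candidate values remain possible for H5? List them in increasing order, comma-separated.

Row 5 already contains {2, 4, 5, 6, 7}.
Column H already contains {1, 2, 5, 6, 9}.
Its 3×3 block (box 6) already contains {2, 4}.
Removing those from 1–9 leaves {3, 8} as the candidates for H5.

3,8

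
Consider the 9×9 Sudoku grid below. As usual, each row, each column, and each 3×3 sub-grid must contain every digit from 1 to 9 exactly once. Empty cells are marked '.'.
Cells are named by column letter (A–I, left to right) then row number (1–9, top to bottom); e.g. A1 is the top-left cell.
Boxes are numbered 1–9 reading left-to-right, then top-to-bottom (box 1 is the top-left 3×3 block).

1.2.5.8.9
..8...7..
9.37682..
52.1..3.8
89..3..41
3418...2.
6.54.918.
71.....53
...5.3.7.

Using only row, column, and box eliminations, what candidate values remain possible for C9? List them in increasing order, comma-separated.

Row 9 already contains {3, 5, 7}.
Column C already contains {1, 2, 3, 5, 8}.
Its 3×3 block (box 7) already contains {1, 5, 6, 7}.
Removing those from 1–9 leaves {4, 9} as the candidates for C9.

4,9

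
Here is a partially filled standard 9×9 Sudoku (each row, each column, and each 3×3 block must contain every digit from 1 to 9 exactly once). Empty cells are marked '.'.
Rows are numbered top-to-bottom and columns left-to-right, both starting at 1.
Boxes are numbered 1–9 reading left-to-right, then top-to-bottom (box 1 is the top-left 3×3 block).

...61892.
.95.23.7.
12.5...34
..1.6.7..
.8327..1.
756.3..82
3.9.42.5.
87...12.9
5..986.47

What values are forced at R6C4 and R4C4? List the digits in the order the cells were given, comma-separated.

1,8

For R6C4:
  Consider where 1 can go in column 4.
  R2C4 is out (box 2 already has a 1).
  R4C4 is out (row 4 already has a 1).
  R7C4 is out (box 8 already has a 1).
  R8C4 is out (row 8 already has a 1).
  So the only cell in column 4 that can hold 1 is R6C4.
  So R6C4 = 1.
For R4C4:
  Consider where 8 can go in column 4.
  R2C4 is out (box 2 already has a 8).
  R6C4 is out (row 6 already has a 8).
  R7C4 is out (box 8 already has a 8).
  R8C4 is out (row 8 already has a 8).
  So the only cell in column 4 that can hold 8 is R4C4.
  So R4C4 = 8.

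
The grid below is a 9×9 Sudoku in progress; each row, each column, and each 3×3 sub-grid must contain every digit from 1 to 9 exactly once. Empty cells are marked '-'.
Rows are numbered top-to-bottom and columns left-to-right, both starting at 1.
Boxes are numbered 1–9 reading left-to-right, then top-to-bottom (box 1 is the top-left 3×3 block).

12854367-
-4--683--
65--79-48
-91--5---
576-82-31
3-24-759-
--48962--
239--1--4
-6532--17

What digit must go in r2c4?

Cell r2c4 itself could take any of {1, 2} by direct elimination.
Consider where 1 can go in row 2.
r2c1 is out (column 1 already has a 1).
r2c3 is out (column 3 already has a 1).
r2c8 is out (column 8 already has a 1).
r2c9 is out (column 9 already has a 1).
So the only cell in row 2 that can hold 1 is r2c4.
Therefore r2c4 = 1.

1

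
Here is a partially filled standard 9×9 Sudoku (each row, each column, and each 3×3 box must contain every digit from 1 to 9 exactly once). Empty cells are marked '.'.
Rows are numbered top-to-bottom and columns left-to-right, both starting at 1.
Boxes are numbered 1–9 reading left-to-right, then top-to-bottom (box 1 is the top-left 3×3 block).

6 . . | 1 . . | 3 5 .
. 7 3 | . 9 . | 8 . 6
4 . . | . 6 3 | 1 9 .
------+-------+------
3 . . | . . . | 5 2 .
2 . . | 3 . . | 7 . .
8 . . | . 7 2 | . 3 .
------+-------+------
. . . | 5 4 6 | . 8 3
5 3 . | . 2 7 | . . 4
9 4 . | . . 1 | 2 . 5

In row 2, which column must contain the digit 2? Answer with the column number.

4

Consider where 2 can go in row 2.
r2c1 is out (column 1 already has a 2).
r2c6 is out (column 6 already has a 2).
r2c8 is out (column 8 already has a 2).
So the only cell in row 2 that can hold 2 is r2c4.
That is column 4.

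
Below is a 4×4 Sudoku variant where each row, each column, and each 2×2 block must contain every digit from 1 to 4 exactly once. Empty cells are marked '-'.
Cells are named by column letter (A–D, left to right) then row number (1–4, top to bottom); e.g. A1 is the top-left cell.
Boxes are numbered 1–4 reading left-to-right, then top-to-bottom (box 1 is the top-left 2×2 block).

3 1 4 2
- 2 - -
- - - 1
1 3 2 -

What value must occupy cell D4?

4

Row 4 already contains {1, 2, 3}.
Column D already contains {1, 2}.
Its 2×2 block (box 4) already contains {1, 2}.
The only value from 1–4 not eliminated is 4, so D4 = 4.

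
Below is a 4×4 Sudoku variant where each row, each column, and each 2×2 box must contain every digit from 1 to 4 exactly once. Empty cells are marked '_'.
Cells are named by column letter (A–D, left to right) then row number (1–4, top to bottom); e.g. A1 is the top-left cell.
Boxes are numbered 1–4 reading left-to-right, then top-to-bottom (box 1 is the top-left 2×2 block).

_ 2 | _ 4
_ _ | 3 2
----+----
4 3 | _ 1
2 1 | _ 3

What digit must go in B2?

4

Row 2 already contains {2, 3}.
Column B already contains {1, 2, 3}.
Its 2×2 block (box 1) already contains {2}.
The only value from 1–4 not eliminated is 4, so B2 = 4.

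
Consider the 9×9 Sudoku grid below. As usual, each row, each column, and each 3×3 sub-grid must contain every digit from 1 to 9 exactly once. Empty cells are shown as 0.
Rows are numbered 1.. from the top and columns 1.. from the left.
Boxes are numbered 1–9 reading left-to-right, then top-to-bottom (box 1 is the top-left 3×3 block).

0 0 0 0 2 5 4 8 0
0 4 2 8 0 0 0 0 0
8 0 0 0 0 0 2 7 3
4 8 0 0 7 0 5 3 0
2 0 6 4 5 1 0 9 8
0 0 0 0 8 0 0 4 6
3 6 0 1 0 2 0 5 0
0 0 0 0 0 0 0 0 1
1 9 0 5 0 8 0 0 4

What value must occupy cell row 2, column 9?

Cell row 2, column 9 itself could take any of {5, 9} by direct elimination.
Consider where 5 can go in column 9.
row 1, column 9 is out (row 1 already has a 5).
row 4, column 9 is out (row 4 already has a 5).
row 7, column 9 is out (row 7 already has a 5).
So the only cell in column 9 that can hold 5 is row 2, column 9.
Therefore row 2, column 9 = 5.

5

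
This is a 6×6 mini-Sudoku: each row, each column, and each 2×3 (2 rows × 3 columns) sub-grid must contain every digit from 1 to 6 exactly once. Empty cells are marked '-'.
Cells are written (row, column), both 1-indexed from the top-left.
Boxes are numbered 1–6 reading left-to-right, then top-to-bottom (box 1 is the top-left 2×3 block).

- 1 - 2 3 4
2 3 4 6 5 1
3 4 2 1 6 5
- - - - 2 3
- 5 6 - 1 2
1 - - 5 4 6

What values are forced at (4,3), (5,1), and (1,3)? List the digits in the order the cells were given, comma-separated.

1,4,5

For (4,3):
  Consider where 1 can go in row 4.
  (4,1) is out (column 1 already has a 1).
  (4,2) is out (column 2 already has a 1).
  (4,4) is out (column 4 already has a 1).
  So the only cell in row 4 that can hold 1 is (4,3).
  So (4,3) = 1.
For (5,1):
  Row 5 already contains {1, 2, 5, 6}.
  Column 1 already contains {1, 2, 3}.
  Its 2×3 block (box 5) already contains {1, 5, 6}.
  The only value from 1–6 not eliminated is 4, so (5,1) = 4.
For (1,3):
  Row 1 already contains {1, 2, 3, 4}.
  Column 3 already contains {2, 4, 6}.
  Its 2×3 block (box 1) already contains {1, 2, 3, 4}.
  The only value from 1–6 not eliminated is 5, so (1,3) = 5.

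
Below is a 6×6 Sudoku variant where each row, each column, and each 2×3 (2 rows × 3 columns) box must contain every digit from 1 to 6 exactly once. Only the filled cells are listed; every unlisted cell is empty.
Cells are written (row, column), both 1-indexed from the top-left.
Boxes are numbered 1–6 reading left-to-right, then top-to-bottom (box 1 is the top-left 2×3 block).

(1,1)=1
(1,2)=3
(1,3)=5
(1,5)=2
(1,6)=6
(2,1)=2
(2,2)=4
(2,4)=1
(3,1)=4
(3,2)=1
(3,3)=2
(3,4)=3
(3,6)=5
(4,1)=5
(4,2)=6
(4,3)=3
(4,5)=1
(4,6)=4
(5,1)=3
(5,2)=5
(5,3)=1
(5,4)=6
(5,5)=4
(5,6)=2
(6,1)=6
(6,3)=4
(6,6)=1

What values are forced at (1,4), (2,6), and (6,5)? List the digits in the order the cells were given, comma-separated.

4,3,3

For (1,4):
  Row 1 already contains {1, 2, 3, 5, 6}.
  Column 4 already contains {1, 3, 6}.
  Its 2×3 block (box 2) already contains {1, 2, 6}.
  The only value from 1–6 not eliminated is 4, so (1,4) = 4.
For (2,6):
  Row 2 already contains {1, 2, 4}.
  Column 6 already contains {1, 2, 4, 5, 6}.
  Its 2×3 block (box 2) already contains {1, 2, 6}.
  The only value from 1–6 not eliminated is 3, so (2,6) = 3.
For (6,5):
  Consider where 3 can go in box 6.
  (6,4) is out (column 4 already has a 3).
  So the only cell in box 6 that can hold 3 is (6,5).
  So (6,5) = 3.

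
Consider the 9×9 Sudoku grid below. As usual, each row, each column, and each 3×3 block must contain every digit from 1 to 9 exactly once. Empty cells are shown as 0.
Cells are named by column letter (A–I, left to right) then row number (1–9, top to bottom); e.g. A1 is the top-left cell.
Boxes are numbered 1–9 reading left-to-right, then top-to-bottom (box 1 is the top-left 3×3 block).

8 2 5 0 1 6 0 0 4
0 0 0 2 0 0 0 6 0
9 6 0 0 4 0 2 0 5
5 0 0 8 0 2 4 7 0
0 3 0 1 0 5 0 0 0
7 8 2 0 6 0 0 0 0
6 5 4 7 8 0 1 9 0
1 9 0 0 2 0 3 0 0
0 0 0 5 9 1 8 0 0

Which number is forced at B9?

Row 9 already contains {1, 5, 8, 9}.
Column B already contains {2, 3, 5, 6, 8, 9}.
Its 3×3 block (box 7) already contains {1, 4, 5, 6, 9}.
The only value from 1–9 not eliminated is 7, so B9 = 7.

7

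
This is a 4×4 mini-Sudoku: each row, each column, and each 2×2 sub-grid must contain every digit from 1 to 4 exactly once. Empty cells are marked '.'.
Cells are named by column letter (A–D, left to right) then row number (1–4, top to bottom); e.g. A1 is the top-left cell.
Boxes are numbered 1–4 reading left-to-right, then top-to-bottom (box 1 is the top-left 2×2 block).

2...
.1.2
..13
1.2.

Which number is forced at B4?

3

Cell B4 itself could take any of {3, 4} by direct elimination.
Consider where 3 can go in row 4.
D4 is out (column D already has a 3).
So the only cell in row 4 that can hold 3 is B4.
Therefore B4 = 3.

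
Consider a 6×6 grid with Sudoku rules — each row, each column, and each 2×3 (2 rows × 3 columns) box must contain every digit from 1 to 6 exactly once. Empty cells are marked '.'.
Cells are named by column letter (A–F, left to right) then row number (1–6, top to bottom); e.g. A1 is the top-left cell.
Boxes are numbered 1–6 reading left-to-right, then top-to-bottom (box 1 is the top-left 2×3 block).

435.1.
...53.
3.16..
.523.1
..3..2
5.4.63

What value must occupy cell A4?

6

Row 4 already contains {1, 2, 3, 5}.
Column A already contains {3, 4, 5}.
Its 2×3 block (box 3) already contains {1, 2, 3, 5}.
The only value from 1–6 not eliminated is 6, so A4 = 6.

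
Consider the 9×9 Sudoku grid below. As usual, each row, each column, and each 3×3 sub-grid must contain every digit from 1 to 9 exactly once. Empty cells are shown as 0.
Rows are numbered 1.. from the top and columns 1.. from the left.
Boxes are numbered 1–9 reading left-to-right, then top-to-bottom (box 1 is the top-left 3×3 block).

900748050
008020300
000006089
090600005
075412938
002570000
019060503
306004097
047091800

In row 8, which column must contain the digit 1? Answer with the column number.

7

Consider where 1 can go in row 8.
row 8, column 2 is out (column 2 already has a 1).
row 8, column 4 is out (box 8 already has a 1).
row 8, column 5 is out (column 5 already has a 1).
So the only cell in row 8 that can hold 1 is row 8, column 7.
That is column 7.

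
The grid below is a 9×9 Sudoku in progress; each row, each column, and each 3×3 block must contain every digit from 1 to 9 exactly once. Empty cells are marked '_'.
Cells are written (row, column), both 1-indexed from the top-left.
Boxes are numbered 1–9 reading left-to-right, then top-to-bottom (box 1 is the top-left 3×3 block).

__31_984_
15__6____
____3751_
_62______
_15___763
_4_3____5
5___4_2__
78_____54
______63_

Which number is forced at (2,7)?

Cell (2,7) itself could take any of {3, 9} by direct elimination.
Consider where 3 can go in column 7.
(4,7) is out (box 6 already has a 3).
(6,7) is out (row 6 already has a 3).
(8,7) is out (box 9 already has a 3).
So the only cell in column 7 that can hold 3 is (2,7).
Therefore (2,7) = 3.

3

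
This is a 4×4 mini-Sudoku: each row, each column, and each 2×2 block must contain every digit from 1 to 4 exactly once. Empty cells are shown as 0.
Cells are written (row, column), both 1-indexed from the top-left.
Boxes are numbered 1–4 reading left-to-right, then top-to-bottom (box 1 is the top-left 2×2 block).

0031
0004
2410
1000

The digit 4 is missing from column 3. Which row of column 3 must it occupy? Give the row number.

4

Consider where 4 can go in column 3.
(2,3) is out (row 2 already has a 4).
So the only cell in column 3 that can hold 4 is (4,3).
That is row 4.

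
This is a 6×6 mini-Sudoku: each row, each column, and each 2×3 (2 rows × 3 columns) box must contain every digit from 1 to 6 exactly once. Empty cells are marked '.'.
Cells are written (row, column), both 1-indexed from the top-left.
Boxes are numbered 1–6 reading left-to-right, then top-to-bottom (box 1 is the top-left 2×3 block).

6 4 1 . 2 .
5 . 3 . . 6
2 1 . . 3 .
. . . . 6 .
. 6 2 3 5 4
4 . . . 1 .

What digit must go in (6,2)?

Cell (6,2) itself could take any of {3, 5} by direct elimination.
Consider where 3 can go in box 5.
(5,1) is out (row 5 already has a 3).
(6,3) is out (column 3 already has a 3).
So the only cell in box 5 that can hold 3 is (6,2).
Therefore (6,2) = 3.

3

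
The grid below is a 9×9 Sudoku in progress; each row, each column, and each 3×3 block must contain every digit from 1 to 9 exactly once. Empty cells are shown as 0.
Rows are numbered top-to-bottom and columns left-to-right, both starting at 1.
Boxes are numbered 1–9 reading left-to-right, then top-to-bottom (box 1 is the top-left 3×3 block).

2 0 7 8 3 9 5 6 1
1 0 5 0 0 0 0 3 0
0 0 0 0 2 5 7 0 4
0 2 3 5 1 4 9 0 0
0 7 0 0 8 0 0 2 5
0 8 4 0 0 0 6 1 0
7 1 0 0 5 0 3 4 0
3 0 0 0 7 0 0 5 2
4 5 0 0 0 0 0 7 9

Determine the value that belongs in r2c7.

2

Cell r2c7 itself could take any of {2, 8} by direct elimination.
Consider where 2 can go in row 2.
r2c2 is out (column 2 already has a 2).
r2c4 is out (box 2 already has a 2).
r2c5 is out (column 5 already has a 2).
r2c6 is out (box 2 already has a 2).
r2c9 is out (column 9 already has a 2).
So the only cell in row 2 that can hold 2 is r2c7.
Therefore r2c7 = 2.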